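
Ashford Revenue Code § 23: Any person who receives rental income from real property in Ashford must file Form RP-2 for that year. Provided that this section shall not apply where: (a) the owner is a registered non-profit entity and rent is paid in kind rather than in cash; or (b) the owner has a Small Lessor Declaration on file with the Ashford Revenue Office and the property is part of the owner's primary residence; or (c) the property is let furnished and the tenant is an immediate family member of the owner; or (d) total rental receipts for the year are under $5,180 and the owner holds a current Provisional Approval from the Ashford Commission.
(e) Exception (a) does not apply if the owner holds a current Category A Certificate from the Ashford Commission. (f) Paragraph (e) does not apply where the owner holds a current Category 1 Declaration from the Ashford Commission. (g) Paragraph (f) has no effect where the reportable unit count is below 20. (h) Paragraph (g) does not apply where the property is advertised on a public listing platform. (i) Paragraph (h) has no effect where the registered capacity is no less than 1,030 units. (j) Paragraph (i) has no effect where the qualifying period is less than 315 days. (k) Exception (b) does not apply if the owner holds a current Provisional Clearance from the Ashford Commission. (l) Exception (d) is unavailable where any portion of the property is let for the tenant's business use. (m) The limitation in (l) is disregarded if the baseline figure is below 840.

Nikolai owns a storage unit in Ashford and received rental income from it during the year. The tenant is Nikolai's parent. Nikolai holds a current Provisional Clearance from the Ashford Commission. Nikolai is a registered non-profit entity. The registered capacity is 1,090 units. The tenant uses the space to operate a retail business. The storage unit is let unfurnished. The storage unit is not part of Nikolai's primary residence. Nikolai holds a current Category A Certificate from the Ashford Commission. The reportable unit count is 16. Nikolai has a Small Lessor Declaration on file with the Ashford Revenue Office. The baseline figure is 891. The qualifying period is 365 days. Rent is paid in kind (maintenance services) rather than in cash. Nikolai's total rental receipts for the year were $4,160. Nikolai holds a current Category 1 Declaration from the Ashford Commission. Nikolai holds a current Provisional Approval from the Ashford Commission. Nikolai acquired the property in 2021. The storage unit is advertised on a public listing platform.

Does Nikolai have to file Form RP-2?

Exception (a) is satisfied on its face — Nikolai is a registered non-profit; rent is paid in kind. But applying paragraphs (e)–(j): (e) operates against (a): a current Category A Certificate is held. (f) would limit (e) — a current Category 1 Declaration is held — but (g) sets (f) aside: (g) operates against (f): the reportable unit count is 16, below the 20 limit. (h) would limit (g) — the property is publicly advertised — but (i) sets (h) aside: (i) operates against (h): the registered capacity is 1,090 units, meeting the 1,030 units threshold. (j), which would lift (i), is not triggered — the qualifying period is 365 days, not less than 315 days. So (a) is unavailable.
Exception (b) fails — the storage unit is not part of the primary residence.
Exception (c) fails — the property is let unfurnished.
Exception (d)'s conditions are all satisfied: total rental receipts for the year are $4,160, under the $5,180 limit; a current Provisional Approval is held. But applying paragraphs (l)–(m): (l) operates against (d): the space is let for business use. (m) is not triggered (the baseline figure is 891, not below 840), so (l) stands. So (d) is unavailable.
No exception displaces § 23.

Yes — Nikolai must file Form RP-2.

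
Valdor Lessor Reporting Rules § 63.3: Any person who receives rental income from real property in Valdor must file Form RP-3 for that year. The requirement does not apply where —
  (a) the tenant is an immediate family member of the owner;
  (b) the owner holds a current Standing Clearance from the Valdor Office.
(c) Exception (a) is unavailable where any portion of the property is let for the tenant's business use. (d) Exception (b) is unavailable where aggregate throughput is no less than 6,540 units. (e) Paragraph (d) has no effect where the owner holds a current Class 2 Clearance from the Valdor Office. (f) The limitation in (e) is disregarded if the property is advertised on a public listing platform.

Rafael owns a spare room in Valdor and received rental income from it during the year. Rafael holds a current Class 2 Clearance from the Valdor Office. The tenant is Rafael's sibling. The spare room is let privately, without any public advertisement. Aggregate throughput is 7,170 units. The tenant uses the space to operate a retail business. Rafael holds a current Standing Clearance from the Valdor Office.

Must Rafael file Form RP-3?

No — exception (b) applies; Rafael is not required to file Form RP-3.

Exception (a)'s conditions are all satisfied: the tenant is an immediate family member. However, paragraph (c) must be considered: (c) operates against (a): the space is let for business use. (a) is therefore removed.
All of (b)'s requirements are met (a current Standing Clearance is held). Applying paragraphs (d)–(f): (d) would limit (b) — aggregate throughput is 7,170 units, meeting the 6,540 units threshold — but (e) sets (d) aside: (e) operates against (d): a current Class 2 Clearance is held. (f) is not triggered (the property is let privately without advertisement), so (e) stands. So (b) applies.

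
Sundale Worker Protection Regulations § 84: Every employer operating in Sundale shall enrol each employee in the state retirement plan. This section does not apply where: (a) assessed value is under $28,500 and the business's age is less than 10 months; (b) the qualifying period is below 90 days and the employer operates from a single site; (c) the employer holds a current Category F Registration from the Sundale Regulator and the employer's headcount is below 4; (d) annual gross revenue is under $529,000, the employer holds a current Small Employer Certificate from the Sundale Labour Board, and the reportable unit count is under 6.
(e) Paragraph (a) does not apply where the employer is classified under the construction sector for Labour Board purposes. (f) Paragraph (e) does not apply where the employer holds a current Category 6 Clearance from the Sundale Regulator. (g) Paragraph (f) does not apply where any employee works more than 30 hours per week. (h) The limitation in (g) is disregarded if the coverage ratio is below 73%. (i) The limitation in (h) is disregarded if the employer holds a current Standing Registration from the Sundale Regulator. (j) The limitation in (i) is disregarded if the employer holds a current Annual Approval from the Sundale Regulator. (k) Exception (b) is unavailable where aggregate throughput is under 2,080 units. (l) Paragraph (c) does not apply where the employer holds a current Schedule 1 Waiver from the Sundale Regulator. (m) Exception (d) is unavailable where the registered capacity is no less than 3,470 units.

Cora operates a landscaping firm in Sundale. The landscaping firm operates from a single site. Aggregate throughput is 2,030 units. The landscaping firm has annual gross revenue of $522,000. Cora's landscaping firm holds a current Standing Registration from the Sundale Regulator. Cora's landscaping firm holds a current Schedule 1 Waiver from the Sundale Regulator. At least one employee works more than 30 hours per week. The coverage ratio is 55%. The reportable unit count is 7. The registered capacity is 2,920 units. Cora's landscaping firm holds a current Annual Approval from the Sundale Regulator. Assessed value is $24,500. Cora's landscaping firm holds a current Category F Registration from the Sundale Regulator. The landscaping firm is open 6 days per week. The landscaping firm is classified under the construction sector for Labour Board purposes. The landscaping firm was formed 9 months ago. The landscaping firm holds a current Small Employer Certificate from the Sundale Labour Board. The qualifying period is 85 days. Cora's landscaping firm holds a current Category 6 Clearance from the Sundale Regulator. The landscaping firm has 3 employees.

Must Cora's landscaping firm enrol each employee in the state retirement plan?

Exception (a): assessed value is $24,500, under the $28,500 limit; the business's age is 9 months, less than the 10 months limit — every condition holds. Applying paragraphs (e)–(j): (e) would limit (a) — the landscaping firm is classified under the construction sector — but (f) sets (e) aside: (f) operates against (e): a current Category 6 Clearance is held. (g) applies (at least one employee exceeds 30 hours/week), but is itself disapplied by (h): (h) applies — the coverage ratio is 55%, below the 73% limit. (i) is triggered (a current Standing Registration is held), but is itself disapplied by (j): (j) operates against (i): a current Annual Approval is held. So (a) applies.
Exception (b) is satisfied on its face — the qualifying period is 85 days, below the 90 days limit; the employer operates from a single site. Turning to paragraph (k): (k) operates against (b): aggregate throughput is 2,030 units, under the 2,080 units limit. (b) is therefore removed.
Exception (c): a current Category F Registration is held; the employer's headcount is 3, below the 4 limit — every condition holds. But: (l) operates against (c): a current Schedule 1 Waiver is held. So (c) is unavailable.
Exception (d) fails — the reportable unit count is 7, not under 6.

No — exception (a) applies; Cora's landscaping firm is not required to enrol each employee in the state retirement plan.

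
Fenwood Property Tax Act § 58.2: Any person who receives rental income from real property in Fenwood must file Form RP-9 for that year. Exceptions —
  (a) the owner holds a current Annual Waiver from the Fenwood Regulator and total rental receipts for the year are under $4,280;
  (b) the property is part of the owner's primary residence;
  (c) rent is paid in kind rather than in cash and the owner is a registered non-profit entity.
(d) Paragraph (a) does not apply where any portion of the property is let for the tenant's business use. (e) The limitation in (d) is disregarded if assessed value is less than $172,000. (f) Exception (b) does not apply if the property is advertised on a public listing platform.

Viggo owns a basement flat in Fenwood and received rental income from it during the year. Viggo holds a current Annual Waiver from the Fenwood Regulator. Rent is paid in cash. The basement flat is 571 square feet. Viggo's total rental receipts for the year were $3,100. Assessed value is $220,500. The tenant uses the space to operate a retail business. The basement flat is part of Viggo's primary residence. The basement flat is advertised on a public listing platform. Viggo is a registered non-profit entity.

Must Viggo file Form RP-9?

All of (a)'s requirements are met (a current Annual Waiver is held; total rental receipts for the year are $3,100, under the $4,280 limit). Turning to paragraphs (d)–(e): (d) is engaged — the space is let for business use. (e) is not engaged (assessed value is $220,500, not less than $172,000), so (d) stands. (a) is therefore removed.
Exception (b) is satisfied on its face — the basement flat is part of the primary residence. However, paragraph (f) must be considered: (f) operates against (b): the property is publicly advertised. So (b) is unavailable.
Exception (c) does not apply: rent is paid in cash.
No exception is made out. Viggo falls within the general rule.

Yes — Viggo must file Form RP-9.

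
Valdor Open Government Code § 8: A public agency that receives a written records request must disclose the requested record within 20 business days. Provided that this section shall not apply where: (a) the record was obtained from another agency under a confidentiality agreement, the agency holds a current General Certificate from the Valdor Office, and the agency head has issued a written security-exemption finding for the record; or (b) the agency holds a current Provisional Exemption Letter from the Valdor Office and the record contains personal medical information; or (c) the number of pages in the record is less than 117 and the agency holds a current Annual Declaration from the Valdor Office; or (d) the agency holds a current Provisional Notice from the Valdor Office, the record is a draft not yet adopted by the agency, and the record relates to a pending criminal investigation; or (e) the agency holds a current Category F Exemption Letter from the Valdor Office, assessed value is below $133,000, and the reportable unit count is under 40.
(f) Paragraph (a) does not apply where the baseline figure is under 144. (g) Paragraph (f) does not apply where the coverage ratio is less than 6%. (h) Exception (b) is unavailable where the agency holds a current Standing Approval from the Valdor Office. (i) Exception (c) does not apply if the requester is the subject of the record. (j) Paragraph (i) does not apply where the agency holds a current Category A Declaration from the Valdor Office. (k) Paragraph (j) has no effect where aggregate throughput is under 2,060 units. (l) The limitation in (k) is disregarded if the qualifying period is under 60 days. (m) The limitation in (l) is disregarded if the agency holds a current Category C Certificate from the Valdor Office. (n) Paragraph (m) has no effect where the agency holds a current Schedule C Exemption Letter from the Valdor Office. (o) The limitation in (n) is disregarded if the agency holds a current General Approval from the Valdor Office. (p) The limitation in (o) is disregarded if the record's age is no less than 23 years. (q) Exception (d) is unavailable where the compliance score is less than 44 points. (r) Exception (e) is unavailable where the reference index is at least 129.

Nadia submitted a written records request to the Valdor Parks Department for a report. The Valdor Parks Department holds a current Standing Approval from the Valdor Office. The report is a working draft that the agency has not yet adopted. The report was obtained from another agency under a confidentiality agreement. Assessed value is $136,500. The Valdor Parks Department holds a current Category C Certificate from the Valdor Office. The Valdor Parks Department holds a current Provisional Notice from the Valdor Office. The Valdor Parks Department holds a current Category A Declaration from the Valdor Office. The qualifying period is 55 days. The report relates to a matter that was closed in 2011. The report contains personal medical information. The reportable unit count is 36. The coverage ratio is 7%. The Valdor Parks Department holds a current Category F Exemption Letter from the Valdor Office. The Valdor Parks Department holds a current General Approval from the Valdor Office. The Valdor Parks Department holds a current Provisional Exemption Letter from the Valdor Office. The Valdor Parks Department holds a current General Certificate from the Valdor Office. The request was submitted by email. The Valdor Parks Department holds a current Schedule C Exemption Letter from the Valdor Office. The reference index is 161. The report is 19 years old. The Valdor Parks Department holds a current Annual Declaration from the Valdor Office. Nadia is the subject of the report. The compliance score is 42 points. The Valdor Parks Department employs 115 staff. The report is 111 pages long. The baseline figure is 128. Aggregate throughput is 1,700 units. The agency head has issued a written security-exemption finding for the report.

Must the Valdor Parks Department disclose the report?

Exception (a): the report was obtained under a confidentiality agreement; a current General Certificate is held; a written security-exemption finding has been issued — every condition holds. However, paragraphs (f)–(g) must be considered: (f) is engaged — the baseline figure is 128, under the 144 limit. (g), which would lift (f), does not operate here — the coverage ratio is 7%, not less than 6%. Exception (a) does not apply.
Exception (b): a current Provisional Exemption Letter is held; the report contains personal medical information — every condition holds. But: (h) operates against (b): a current Standing Approval is held. So (b) is unavailable.
Exception (c)'s conditions are all satisfied: the number of pages in the record is 111, less than the 117 limit; a current Annual Declaration is held. But: (i) operates — Nadia is the subject of the report. (j) is triggered (a current Category A Declaration is held), but yields to (k): (k) is triggered — aggregate throughput is 1,700 units, under the 2,060 units limit. (l) would limit (k) — the qualifying period is 55 days, under the 60 days limit — but (m) sets (l) aside: (m) applies — a current Category C Certificate is held. (n) applies (a current Schedule C Exemption Letter is held), but is displaced by (o): (o) operates against (n): a current General Approval is held. (p), which would lift (o), is not engaged — the record's age is 19 years, short of 23 years. Exception (c) does not apply.
Exception (d) fails — the report relates to a closed matter.
Exception (e) does not apply: assessed value is $136,500, not below $133,000.
None of the exceptions is available; § 8 applies in full.

Yes — the Valdor Parks Department must disclose the report.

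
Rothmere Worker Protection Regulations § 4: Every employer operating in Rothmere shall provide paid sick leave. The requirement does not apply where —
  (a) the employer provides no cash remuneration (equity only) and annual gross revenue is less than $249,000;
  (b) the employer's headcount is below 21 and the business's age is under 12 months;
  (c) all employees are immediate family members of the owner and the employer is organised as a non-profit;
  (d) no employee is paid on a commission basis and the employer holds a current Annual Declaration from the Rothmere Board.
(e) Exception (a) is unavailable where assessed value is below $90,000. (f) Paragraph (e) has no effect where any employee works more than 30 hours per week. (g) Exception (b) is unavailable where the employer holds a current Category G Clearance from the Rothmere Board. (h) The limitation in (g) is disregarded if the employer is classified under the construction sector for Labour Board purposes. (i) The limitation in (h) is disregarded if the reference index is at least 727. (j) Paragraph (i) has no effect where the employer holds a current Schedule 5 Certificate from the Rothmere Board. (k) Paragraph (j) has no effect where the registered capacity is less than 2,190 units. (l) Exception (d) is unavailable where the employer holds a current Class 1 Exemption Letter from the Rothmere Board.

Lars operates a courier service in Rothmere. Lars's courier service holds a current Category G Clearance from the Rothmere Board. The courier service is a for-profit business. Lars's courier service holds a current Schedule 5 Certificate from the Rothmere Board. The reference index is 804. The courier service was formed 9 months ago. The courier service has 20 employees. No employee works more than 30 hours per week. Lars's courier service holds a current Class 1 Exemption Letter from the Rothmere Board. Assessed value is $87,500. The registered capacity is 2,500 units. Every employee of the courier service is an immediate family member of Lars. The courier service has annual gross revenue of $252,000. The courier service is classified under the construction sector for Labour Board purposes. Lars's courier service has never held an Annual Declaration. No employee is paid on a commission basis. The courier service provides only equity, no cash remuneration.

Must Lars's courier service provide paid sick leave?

Exception (a) does not apply: annual gross revenue is $252,000, not less than $249,000.
Exception (b) is satisfied on its face — the employer's headcount is 20, below the 21 limit; the business's age is 9 months, under the 12 months limit. As to paragraphs (g)–(k): (g) operates (a current Category G Clearance is held), but is itself disapplied by (h): (h) operates against (g): the courier service is classified under the construction sector. (i) is triggered (the reference index is 804, meeting the 727 threshold), but yields to (j): (j) operates against (i): a current Schedule 5 Certificate is held. (k), which would lift (j), is not triggered — the registered capacity is 2,500 units, not less than 2,190 units. (b) remains available.
Exception (c) requires that the employer is organised as a non-profit; but the employer is for-profit, so (c) is unavailable.
Exception (d) does not apply: the Annual Declaration is not current.

No — exception (b) applies; Lars's courier service is not required to provide paid sick leave.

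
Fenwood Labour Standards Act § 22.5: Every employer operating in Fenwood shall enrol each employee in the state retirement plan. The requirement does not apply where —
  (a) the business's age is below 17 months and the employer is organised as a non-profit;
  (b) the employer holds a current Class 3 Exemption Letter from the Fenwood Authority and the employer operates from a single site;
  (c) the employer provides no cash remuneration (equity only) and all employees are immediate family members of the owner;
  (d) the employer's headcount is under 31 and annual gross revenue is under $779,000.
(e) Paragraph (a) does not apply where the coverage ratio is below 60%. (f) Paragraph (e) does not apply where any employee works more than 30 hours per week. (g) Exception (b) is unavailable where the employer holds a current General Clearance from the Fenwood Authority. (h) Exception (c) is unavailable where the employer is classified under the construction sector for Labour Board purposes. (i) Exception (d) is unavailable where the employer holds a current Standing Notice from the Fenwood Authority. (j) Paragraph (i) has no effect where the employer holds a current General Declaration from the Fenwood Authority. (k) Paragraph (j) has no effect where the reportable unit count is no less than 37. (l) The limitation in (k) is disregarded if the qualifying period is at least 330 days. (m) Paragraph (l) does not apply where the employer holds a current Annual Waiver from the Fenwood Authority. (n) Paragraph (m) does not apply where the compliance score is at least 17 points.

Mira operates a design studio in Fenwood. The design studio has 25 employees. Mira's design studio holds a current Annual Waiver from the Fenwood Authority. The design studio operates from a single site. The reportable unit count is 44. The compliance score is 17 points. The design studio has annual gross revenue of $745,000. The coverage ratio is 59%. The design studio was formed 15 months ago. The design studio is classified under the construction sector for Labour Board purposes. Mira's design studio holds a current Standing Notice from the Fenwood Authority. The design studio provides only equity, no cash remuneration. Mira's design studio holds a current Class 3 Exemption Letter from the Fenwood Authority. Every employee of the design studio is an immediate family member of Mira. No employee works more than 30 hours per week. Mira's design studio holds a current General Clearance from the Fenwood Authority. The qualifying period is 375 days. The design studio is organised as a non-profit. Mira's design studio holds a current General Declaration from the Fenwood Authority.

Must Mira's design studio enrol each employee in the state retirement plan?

All of (a)'s requirements are met (the business's age is 15 months, below the 17 months limit; the employer is a non-profit). But applying paragraphs (e)–(f): (e) operates against (a): the coverage ratio is 59%, below the 60% limit. (f), which would lift (e), is not triggered — no employee exceeds 30 hours/week. Exception (a) does not apply.
Exception (b): a current Class 3 Exemption Letter is held; the employer operates from a single site — every condition holds. However, paragraph (g) must be considered: (g) operates — a current General Clearance is held. (b) is therefore removed.
Exception (c)'s conditions are all satisfied: remuneration is equity-only; every employee is an immediate family member. But applying paragraph (h): (h) is triggered — the design studio is classified under the construction sector. So (c) is unavailable.
Exception (d) is satisfied on its face — the employer's headcount is 25, under the 31 limit; annual gross revenue is $745,000, under the $779,000 limit. As to paragraphs (i)–(n): (i) would limit (d) — a current Standing Notice is held — but (j) sets (i) aside: (j) is engaged — a current General Declaration is held. (k) operates (the reportable unit count is 44, meeting the 37 threshold), but yields to (l): (l) operates against (k): the qualifying period is 375 days, meeting the 330 days threshold. (m) applies (a current Annual Waiver is held), but is overridden by (n): (n) operates against (m): the compliance score is 17 points, meeting the 17 points threshold. (d) remains available.

No — exception (d) applies; Mira's design studio is not required to enrol each employee in the state retirement plan.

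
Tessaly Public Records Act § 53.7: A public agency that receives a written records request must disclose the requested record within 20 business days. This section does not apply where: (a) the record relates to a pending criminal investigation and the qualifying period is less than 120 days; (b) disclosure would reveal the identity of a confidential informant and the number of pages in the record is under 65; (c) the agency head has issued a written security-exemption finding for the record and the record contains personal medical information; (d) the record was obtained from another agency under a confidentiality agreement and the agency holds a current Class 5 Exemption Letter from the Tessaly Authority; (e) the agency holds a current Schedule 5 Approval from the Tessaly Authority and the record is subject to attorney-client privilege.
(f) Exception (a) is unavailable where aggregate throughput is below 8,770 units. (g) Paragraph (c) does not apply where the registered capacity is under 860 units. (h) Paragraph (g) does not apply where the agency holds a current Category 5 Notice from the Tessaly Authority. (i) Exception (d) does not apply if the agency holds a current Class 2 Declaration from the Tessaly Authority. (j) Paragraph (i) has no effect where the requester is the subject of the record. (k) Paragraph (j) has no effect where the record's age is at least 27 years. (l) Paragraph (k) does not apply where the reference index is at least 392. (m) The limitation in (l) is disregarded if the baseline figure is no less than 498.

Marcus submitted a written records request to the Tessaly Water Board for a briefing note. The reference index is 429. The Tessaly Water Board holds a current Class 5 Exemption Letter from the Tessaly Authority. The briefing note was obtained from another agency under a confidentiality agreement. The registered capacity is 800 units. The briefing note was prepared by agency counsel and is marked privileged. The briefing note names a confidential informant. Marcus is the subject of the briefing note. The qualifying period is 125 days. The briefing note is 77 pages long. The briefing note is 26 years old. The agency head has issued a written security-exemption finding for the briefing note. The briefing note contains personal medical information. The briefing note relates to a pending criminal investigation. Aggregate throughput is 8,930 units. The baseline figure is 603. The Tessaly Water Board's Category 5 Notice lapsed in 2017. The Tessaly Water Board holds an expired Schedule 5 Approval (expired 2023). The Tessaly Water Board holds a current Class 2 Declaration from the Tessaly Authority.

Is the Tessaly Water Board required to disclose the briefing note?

No — exception (d) applies; the Tessaly Water Board is not required to disclose the briefing note.

Exception (a) fails — the qualifying period is 125 days, not less than 120 days.
Exception (b) requires that the number of pages in the record is under 65; but the number of pages in the record is 77, not under 65, so (b) is unavailable.
Exception (c): a written security-exemption finding has been issued; the briefing note contains personal medical information — every condition holds. But applying paragraphs (g)–(h): (g) operates — the registered capacity is 800 units, under the 860 units limit. (h), which would lift (g), is not engaged — the Category 5 Notice is not current. So (c) is unavailable.
Exception (d)'s conditions are all satisfied: the briefing note was obtained under a confidentiality agreement; a current Class 5 Exemption Letter is held. Considering the limiting provisions: (i) is triggered (a current Class 2 Declaration is held), but is set aside by (j): (j) applies — Marcus is the subject of the briefing note. (k), which would lift (j), is inapplicable — the record's age is 26 years, short of 27 years. (d) remains available.
Exception (e) does not apply: the Schedule 5 Approval is not current.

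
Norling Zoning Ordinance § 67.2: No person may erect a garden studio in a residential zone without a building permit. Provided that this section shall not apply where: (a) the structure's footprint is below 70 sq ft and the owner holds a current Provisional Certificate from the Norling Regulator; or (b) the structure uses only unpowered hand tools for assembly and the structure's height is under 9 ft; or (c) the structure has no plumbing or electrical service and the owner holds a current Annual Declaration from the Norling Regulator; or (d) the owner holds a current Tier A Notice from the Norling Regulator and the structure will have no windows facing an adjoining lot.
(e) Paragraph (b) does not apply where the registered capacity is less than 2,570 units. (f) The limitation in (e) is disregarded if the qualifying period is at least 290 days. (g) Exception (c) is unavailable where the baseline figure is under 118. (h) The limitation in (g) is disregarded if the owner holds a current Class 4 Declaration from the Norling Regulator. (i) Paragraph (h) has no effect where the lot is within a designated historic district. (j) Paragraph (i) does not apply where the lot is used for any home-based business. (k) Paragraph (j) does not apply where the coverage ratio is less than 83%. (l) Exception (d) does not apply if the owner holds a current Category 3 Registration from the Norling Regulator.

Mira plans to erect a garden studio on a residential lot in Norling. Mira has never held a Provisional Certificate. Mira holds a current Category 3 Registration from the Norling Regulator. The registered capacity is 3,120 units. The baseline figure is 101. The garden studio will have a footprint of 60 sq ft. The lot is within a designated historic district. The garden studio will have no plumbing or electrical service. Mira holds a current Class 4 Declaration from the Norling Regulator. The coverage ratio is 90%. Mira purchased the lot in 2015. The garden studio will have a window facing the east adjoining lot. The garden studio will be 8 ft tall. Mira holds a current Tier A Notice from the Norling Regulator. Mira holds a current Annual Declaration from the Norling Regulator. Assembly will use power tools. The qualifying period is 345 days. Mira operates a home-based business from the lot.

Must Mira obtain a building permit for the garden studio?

Exception (a) requires that the owner holds a current Provisional Certificate from the Norling Regulator; but no current Provisional Certificate is held, so (a) is unavailable.
Exception (b) requires that the structure uses only unpowered hand tools for assembly; but assembly uses power tools, so (b) is unavailable.
Exception (c)'s conditions are all satisfied: there is no plumbing or electrical service; a current Annual Declaration is held. Considering the limiting provisions: (g) applies (the baseline figure is 101, under the 118 limit), but is set aside by (h): (h) is triggered — a current Class 4 Declaration is held. (i) applies (the lot is in a historic district), but is overridden by (j): (j) operates against (i): a home-based business operates on the lot. (k) is inapplicable (the coverage ratio is 90%, not less than 83%), so (j) stands. (c) remains available.
Exception (d) requires that the structure will have no windows facing an adjoining lot; but a window faces an adjoining lot, so (d) is unavailable.

No — exception (c) applies; Mira does not need a building permit.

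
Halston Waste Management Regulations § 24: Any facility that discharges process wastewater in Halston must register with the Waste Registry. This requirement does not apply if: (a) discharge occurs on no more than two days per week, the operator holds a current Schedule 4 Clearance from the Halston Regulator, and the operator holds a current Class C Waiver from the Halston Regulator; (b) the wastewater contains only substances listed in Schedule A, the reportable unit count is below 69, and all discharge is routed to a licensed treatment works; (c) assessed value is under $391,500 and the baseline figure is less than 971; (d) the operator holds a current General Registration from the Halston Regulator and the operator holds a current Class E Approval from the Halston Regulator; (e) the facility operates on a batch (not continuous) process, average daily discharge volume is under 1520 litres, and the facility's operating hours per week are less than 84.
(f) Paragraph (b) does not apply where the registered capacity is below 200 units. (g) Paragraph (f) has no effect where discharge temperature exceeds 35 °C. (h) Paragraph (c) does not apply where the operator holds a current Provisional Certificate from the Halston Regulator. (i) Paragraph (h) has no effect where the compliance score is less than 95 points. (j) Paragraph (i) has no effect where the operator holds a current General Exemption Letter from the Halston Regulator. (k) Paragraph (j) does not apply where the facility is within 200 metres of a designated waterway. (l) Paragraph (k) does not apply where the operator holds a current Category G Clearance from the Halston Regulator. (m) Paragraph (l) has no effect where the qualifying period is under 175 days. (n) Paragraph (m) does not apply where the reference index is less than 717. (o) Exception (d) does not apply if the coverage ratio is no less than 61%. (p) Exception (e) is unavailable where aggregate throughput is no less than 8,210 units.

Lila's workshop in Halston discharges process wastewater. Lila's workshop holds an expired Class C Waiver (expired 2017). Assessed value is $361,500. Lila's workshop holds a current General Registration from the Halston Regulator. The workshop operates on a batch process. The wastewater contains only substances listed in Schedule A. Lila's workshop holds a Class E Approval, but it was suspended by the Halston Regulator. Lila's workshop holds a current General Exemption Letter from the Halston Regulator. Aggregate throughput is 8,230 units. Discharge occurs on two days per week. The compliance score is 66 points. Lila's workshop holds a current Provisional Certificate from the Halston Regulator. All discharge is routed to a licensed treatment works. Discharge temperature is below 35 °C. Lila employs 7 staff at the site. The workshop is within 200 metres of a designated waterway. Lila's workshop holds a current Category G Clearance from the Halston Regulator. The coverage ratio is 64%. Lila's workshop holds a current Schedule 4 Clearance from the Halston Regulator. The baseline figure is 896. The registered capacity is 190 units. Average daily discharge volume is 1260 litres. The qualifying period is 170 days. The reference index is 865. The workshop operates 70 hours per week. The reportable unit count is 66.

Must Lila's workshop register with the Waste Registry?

No — exception (c) applies; Lila's workshop is not required to register with the Waste Registry.

Exception (a) requires that the operator holds a current Class C Waiver from the Halston Regulator; but the Class C Waiver is not current, so (a) is unavailable.
All of (b)'s requirements are met (the wastewater is Schedule-A-only; the reportable unit count is 66, below the 69 limit; discharge is routed to a licensed treatment works). But: (f) operates against (b): the registered capacity is 190 units, below the 200 units limit. (g), which would lift (f), is not engaged — discharge temperature is below 35 °C. (b) is therefore removed.
Exception (c): assessed value is $361,500, under the $391,500 limit; the baseline figure is 896, less than the 971 limit — every condition holds. Applying paragraphs (h)–(n): (h) would limit (c) — a current Provisional Certificate is held — but (i) sets (h) aside: (i) operates against (h): the compliance score is 66 points, less than the 95 points limit. (j) is triggered (a current General Exemption Letter is held), but yields to (k): (k) operates against (j): the workshop is within 200 m of a designated waterway. (l) operates (a current Category G Clearance is held), but yields to (m): (m) is engaged — the qualifying period is 170 days, under the 175 days limit. (n), which would lift (m), is not triggered — the reference index is 865, not less than 717. Exception (c) stands.
Exception (d) does not apply: the Class E Approval is not current.
Exception (e): the facility operates on a batch process; average daily discharge volume is 1260 litres, under the 1520 litres limit; the facility's operating hours per week are 70, less than the 84 limit — every condition holds. But: (p) operates against (e): aggregate throughput is 8,230 units, meeting the 8,210 units threshold. Exception (e) does not apply.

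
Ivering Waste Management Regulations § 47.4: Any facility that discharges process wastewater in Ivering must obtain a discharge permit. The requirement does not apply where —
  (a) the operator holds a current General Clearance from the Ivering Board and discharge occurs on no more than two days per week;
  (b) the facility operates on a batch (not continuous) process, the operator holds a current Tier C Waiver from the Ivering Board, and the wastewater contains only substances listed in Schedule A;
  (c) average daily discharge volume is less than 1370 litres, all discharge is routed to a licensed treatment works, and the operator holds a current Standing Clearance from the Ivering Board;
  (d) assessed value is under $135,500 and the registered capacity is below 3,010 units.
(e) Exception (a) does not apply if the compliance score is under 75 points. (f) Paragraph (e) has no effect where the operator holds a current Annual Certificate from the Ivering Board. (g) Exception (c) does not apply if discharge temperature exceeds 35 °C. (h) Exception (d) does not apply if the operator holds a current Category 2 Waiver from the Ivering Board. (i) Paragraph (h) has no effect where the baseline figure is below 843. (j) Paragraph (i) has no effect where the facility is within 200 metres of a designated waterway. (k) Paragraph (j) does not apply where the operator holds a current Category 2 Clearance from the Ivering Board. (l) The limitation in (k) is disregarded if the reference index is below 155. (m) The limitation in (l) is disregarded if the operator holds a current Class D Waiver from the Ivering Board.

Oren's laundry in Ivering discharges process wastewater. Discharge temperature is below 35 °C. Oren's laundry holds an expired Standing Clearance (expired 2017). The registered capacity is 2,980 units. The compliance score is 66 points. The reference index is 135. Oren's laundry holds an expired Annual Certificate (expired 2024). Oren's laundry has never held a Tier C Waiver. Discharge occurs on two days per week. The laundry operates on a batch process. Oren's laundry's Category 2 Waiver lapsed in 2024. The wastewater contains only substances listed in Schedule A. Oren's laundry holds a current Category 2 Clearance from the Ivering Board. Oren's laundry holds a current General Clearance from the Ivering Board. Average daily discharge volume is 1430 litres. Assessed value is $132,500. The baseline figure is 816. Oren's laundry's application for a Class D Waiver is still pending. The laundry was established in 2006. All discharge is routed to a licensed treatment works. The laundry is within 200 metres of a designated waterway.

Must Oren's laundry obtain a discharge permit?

No — exception (d) applies; Oren's laundry is not required to obtain a discharge permit.

Exception (a)'s conditions are all satisfied: a current General Clearance is held; discharge occurs on no more than two days per week. But applying paragraphs (e)–(f): (e) operates against (a): the compliance score is 66 points, under the 75 points limit. (f) is inapplicable (no current Annual Certificate is held), so (e) stands. So (a) is unavailable.
Exception (b) does not apply: no current Tier C Waiver is held.
Exception (c) fails — average daily discharge volume is 1430 litres, not less than 1370 litres.
All of (d)'s requirements are met (assessed value is $132,500, under the $135,500 limit; the registered capacity is 2,980 units, below the 3,010 units limit). Considering the limiting provisions: (h), which would limit (d), is not engaged: the Category 2 Waiver is not current. So (d) applies.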